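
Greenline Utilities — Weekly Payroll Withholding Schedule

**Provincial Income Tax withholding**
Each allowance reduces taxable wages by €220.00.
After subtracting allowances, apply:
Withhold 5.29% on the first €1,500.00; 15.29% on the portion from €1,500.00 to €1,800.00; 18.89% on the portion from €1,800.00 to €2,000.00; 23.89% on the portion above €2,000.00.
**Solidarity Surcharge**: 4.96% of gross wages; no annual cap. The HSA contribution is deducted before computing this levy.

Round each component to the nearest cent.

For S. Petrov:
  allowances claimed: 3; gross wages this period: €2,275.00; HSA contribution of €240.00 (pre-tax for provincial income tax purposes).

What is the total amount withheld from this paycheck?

€173.68

Provincial Income Tax: taxable = €2,275.00 − €240.00 − 3×€220.00 = €1,375.00
  5.29% × €1,375.00 = €72.74
Solidarity Surcharge: 4.96% × €2,035.00 = €100.94
Total: €72.74 + €100.94 = €173.68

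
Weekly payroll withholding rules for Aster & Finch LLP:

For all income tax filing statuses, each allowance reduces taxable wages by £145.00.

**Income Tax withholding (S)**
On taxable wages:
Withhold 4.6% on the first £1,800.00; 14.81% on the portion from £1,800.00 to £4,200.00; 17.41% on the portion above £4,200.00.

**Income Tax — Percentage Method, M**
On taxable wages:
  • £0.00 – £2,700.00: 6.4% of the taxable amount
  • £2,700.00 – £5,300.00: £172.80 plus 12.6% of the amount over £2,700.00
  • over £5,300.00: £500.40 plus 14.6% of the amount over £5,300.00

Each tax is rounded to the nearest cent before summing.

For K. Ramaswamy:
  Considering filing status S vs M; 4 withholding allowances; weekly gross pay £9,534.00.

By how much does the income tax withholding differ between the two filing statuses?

Income Tax (S): taxable = £9,534.00 − 4×£145.00 = £8,954.00
  £438.24 + 17.41% × (£8,954.00 − £4,200.00) = £438.24 + 17.41% × £4,754.00 = £1,265.91
Income Tax (M): taxable = £9,534.00 − 4×£145.00 = £8,954.00
  £500.40 + 14.6% × (£8,954.00 − £5,300.00) = £500.40 + 14.6% × £3,654.00 = £1,033.88
Difference: |£1,265.91 − £1,033.88| = £232.03 (higher under S)

£232.03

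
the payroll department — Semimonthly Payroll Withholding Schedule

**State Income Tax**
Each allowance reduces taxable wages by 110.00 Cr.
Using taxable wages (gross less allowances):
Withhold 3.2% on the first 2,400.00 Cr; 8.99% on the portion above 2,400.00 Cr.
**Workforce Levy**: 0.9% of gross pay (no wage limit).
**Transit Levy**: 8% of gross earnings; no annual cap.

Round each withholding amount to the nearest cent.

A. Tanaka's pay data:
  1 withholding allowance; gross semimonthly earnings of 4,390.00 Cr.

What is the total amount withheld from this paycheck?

State Income Tax: taxable = 4,390.00 Cr − 1×110.00 Cr = 4,280.00 Cr
  76.80 Cr + 8.99% × (4,280.00 Cr − 2,400.00 Cr) = 76.80 Cr + 8.99% × 1,880.00 Cr = 245.81 Cr
Workforce Levy: 0.9% × 4,390.00 Cr = 39.51 Cr
Transit Levy: 8% × 4,390.00 Cr = 351.20 Cr
Total: 245.81 Cr + 39.51 Cr + 351.20 Cr = 636.52 Cr

636.52 Cr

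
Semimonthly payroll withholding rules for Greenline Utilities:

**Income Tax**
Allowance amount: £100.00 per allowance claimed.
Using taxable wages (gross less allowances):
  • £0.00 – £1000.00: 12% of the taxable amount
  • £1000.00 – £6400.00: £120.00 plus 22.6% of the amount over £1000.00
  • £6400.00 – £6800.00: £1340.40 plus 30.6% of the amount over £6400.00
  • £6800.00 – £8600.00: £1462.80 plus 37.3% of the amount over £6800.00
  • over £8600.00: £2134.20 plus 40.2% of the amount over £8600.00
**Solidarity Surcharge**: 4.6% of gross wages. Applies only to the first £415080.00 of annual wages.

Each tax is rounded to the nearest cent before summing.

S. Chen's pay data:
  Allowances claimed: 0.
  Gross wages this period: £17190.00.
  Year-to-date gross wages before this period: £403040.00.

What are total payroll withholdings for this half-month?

Income Tax: taxable = £17190.00
  £2134.20 + 40.2% × (£17190.00 − £8600.00) = £2134.20 + 40.2% × £8590.00 = £5587.38
Solidarity Surcharge: cap £415080.00 − YTD £403040.00 = £12040.00 subject; 4.6% × £12040.00 = £553.84
Total: £5587.38 + £553.84 = £6141.22

£6141.22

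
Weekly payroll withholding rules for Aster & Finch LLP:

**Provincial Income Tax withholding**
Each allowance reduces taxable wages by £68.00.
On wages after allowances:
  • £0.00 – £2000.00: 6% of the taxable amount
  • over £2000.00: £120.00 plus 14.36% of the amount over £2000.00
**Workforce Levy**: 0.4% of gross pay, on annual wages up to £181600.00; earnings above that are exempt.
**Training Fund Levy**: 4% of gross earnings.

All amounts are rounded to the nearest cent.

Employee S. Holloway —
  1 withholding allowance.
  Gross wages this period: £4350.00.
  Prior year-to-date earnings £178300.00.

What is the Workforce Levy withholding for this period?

£13.20

Workforce Levy: cap £181600.00 − YTD £178300.00 = £3300.00 subject; 0.4% × £3300.00 = £13.20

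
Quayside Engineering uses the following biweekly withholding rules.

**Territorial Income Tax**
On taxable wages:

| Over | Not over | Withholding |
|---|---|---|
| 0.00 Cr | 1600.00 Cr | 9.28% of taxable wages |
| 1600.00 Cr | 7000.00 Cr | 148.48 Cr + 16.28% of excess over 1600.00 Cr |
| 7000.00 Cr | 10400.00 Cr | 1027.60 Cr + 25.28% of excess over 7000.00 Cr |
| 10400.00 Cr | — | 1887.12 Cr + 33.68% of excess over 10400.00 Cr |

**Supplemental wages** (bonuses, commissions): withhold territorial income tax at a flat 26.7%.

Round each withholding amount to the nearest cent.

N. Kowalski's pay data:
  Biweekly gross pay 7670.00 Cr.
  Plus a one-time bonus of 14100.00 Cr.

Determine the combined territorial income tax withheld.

4961.68 Cr

Territorial Income Tax: taxable = 7670.00 Cr
  1027.60 Cr + 25.28% × (7670.00 Cr − 7000.00 Cr) = 1027.60 Cr + 25.28% × 670.00 Cr = 1196.98 Cr
Supplemental (26.7% flat on bonus): 26.7% × 14100.00 Cr = 3764.70 Cr
Total territorial income tax: 1196.98 Cr + 3764.70 Cr = 4961.68 Cr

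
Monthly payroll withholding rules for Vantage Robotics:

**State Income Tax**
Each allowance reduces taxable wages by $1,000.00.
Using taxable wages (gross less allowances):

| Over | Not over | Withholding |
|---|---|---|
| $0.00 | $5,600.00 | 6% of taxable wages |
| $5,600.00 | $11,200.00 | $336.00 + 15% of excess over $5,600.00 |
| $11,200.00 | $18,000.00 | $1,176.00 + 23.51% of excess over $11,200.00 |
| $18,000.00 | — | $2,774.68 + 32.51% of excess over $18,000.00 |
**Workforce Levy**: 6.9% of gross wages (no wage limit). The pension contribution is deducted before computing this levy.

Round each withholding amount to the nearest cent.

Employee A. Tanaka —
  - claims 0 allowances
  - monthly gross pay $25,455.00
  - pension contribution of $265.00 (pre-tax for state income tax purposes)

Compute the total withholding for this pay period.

$6,850.26

State Income Tax: taxable = $25,455.00 − $265.00 = $25,190.00
  $2,774.68 + 32.51% × ($25,190.00 − $18,000.00) = $2,774.68 + 32.51% × $7,190.00 = $5,112.15
Workforce Levy: 6.9% × $25,190.00 = $1,738.11
Total: $5,112.15 + $1,738.11 = $6,850.26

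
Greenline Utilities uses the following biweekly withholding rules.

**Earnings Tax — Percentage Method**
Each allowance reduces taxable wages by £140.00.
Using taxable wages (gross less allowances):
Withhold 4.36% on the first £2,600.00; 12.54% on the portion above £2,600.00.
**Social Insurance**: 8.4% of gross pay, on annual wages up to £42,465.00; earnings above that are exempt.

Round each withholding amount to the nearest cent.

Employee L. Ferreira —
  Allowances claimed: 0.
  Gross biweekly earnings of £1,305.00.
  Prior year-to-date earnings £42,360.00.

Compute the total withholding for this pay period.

£65.72

Earnings Tax: taxable = £1,305.00
  4.36% × £1,305.00 = £56.90
Social Insurance: cap £42,465.00 − YTD £42,360.00 = £105.00 subject; 8.4% × £105.00 = £8.82
Total: £56.90 + £8.82 = £65.72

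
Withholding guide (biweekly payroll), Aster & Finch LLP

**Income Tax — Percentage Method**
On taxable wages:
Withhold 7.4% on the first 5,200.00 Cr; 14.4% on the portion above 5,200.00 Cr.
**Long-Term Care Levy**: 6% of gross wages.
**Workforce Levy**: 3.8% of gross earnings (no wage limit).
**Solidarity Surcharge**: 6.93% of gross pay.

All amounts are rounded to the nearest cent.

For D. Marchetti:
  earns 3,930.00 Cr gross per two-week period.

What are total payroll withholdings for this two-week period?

948.31 Cr

Income Tax: taxable = 3,930.00 Cr
  7.4% × 3,930.00 Cr = 290.82 Cr
Long-Term Care Levy: 6% × 3,930.00 Cr = 235.80 Cr
Workforce Levy: 3.8% × 3,930.00 Cr = 149.34 Cr
Solidarity Surcharge: 6.93% × 3,930.00 Cr = 272.35 Cr
Total: 290.82 Cr + 235.80 Cr + 149.34 Cr + 272.35 Cr = 948.31 Cr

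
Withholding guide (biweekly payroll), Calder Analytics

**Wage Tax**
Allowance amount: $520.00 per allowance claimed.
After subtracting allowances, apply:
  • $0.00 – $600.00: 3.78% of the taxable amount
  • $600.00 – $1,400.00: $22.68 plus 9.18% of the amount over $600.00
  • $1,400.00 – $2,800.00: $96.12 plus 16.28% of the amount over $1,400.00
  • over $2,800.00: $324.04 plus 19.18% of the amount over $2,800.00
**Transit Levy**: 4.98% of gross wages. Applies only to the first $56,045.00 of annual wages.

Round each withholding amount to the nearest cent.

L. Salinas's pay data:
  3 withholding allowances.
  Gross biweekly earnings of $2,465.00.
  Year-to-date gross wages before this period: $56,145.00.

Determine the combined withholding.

Wage Tax: taxable = $2,465.00 − 3×$520.00 = $905.00
  $22.68 + 9.18% × ($905.00 − $600.00) = $22.68 + 9.18% × $305.00 = $50.68
Transit Levy: YTD $56,145.00 ≥ cap $56,045.00 → $0.00
Total: $50.68 + $0.00 = $50.68

$50.68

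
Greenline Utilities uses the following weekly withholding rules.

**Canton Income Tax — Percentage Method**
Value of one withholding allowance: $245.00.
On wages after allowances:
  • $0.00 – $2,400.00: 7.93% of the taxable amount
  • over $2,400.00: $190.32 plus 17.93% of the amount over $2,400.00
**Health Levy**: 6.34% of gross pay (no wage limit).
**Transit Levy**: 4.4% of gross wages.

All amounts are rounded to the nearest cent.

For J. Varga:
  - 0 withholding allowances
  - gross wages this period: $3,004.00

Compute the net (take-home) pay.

$2,382.75

Canton Income Tax: taxable = $3,004.00
  $190.32 + 17.93% × ($3,004.00 − $2,400.00) = $190.32 + 17.93% × $604.00 = $298.62
Health Levy: 6.34% × $3,004.00 = $190.45
Transit Levy: 4.4% × $3,004.00 = $132.18
Total withheld: $298.62 + $190.45 + $132.18 = $621.25
Net pay: $3,004.00 − $621.25 = $2,382.75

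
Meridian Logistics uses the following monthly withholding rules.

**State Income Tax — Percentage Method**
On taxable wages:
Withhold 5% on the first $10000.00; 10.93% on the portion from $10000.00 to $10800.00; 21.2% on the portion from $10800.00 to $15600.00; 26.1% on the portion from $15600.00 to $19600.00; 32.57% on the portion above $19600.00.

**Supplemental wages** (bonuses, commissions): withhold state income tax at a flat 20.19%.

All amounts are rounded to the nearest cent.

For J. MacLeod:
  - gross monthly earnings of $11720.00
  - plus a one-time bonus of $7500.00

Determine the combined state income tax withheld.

State Income Tax: taxable = $11720.00
  $587.44 + 21.2% × ($11720.00 − $10800.00) = $587.44 + 21.2% × $920.00 = $782.48
Supplemental (20.19% flat on bonus): 20.19% × $7500.00 = $1514.25
Total state income tax: $782.48 + $1514.25 = $2296.73

$2296.73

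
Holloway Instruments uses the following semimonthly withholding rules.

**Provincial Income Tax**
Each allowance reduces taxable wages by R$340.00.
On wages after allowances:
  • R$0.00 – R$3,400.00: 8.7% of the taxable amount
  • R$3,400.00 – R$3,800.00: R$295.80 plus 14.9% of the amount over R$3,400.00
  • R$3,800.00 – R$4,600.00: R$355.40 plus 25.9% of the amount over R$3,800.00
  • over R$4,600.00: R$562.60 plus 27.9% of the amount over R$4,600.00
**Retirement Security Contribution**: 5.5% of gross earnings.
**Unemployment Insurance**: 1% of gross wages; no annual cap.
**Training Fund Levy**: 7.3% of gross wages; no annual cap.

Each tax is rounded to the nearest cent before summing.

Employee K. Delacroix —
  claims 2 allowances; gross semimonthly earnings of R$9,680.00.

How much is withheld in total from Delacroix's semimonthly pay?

R$3,126.04

Provincial Income Tax: taxable = R$9,680.00 − 2×R$340.00 = R$9,000.00
  R$562.60 + 27.9% × (R$9,000.00 − R$4,600.00) = R$562.60 + 27.9% × R$4,400.00 = R$1,790.20
Retirement Security Contribution: 5.5% × R$9,680.00 = R$532.40
Unemployment Insurance: 1% × R$9,680.00 = R$96.80
Training Fund Levy: 7.3% × R$9,680.00 = R$706.64
Total: R$1,790.20 + R$532.40 + R$96.80 + R$706.64 = R$3,126.04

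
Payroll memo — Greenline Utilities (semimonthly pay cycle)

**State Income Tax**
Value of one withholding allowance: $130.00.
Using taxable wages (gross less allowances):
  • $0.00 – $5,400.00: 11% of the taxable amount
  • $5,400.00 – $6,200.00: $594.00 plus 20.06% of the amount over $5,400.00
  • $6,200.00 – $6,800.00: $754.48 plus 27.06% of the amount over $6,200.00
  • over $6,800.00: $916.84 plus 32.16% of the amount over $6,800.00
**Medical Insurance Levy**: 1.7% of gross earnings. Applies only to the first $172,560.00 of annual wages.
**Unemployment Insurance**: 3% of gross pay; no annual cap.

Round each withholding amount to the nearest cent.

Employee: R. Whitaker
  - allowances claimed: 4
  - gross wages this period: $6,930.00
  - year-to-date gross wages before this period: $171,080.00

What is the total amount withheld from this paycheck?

State Income Tax: taxable = $6,930.00 − 4×$130.00 = $6,410.00
  $754.48 + 27.06% × ($6,410.00 − $6,200.00) = $754.48 + 27.06% × $210.00 = $811.31
Medical Insurance Levy: cap $172,560.00 − YTD $171,080.00 = $1,480.00 subject; 1.7% × $1,480.00 = $25.16
Unemployment Insurance: 3% × $6,930.00 = $207.90
Total: $811.31 + $25.16 + $207.90 = $1,044.37

$1,044.37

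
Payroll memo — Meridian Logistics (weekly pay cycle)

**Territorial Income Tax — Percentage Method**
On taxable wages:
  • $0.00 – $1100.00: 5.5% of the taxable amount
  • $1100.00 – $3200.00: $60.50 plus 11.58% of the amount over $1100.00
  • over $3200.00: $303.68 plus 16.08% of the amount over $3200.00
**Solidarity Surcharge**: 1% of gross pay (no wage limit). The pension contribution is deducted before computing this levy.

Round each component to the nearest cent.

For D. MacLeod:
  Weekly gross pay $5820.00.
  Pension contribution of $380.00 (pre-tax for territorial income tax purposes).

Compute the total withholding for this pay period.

Territorial Income Tax: taxable = $5820.00 − $380.00 = $5440.00
  $303.68 + 16.08% × ($5440.00 − $3200.00) = $303.68 + 16.08% × $2240.00 = $663.87
Solidarity Surcharge: 1% × $5440.00 = $54.40
Total: $663.87 + $54.40 = $718.27

$718.27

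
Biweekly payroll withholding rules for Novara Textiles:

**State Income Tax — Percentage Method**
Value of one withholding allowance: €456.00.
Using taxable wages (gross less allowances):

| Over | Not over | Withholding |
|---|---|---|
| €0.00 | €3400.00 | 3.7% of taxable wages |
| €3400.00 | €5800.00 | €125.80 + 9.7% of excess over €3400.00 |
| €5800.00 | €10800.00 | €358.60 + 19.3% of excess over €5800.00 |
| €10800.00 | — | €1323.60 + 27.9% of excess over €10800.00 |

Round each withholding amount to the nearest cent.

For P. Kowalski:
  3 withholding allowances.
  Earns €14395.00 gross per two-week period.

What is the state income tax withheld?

State Income Tax: taxable = €14395.00 − 3×€456.00 = €13027.00
  €1323.60 + 27.9% × (€13027.00 − €10800.00) = €1323.60 + 27.9% × €2227.00 = €1944.93

€1944.93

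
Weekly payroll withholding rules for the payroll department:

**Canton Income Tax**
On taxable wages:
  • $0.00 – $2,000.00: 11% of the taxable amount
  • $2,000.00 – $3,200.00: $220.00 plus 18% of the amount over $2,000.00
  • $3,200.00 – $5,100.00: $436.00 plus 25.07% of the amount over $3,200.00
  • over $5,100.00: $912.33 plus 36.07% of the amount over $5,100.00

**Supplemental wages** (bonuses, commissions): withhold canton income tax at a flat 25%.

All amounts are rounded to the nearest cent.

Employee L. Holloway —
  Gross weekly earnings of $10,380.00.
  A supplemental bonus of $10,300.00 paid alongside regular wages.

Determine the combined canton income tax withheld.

Canton Income Tax: taxable = $10,380.00
  $912.33 + 36.07% × ($10,380.00 − $5,100.00) = $912.33 + 36.07% × $5,280.00 = $2,816.83
Supplemental (25% flat on bonus): 25% × $10,300.00 = $2,575.00
Total canton income tax: $2,816.83 + $2,575.00 = $5,391.83

$5,391.83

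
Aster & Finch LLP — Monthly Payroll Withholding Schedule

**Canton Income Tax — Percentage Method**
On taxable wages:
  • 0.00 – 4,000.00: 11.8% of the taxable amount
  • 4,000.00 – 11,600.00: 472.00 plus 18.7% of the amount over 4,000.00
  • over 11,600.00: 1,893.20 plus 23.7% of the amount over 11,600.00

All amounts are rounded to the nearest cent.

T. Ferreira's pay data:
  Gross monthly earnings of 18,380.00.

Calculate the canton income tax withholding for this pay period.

Canton Income Tax: taxable = 18,380.00
  1,893.20 + 23.7% × (18,380.00 − 11,600.00) = 1,893.20 + 23.7% × 6,780.00 = 3,500.06

3,500.06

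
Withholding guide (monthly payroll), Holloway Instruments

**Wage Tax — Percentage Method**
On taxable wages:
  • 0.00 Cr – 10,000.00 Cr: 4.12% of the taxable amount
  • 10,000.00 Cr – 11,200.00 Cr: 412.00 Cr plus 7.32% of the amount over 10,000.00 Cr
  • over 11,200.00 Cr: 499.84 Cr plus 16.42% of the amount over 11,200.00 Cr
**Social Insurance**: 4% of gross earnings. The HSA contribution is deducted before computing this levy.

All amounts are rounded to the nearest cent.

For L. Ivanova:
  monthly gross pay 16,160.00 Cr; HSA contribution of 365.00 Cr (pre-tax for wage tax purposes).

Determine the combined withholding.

1,886.14 Cr

Wage Tax: taxable = 16,160.00 Cr − 365.00 Cr = 15,795.00 Cr
  499.84 Cr + 16.42% × (15,795.00 Cr − 11,200.00 Cr) = 499.84 Cr + 16.42% × 4,595.00 Cr = 1,254.34 Cr
Social Insurance: 4% × 15,795.00 Cr = 631.80 Cr
Total: 1,254.34 Cr + 631.80 Cr = 1,886.14 Cr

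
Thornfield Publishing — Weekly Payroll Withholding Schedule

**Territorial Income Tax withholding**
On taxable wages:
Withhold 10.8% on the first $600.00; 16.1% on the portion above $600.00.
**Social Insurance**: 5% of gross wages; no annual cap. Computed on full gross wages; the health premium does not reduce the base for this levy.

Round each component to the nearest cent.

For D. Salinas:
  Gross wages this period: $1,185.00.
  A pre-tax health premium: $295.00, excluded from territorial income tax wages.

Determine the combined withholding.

Territorial Income Tax: taxable = $1,185.00 − $295.00 = $890.00
  $64.80 + 16.1% × ($890.00 − $600.00) = $64.80 + 16.1% × $290.00 = $111.49
Social Insurance: 5% × $1,185.00 = $59.25
Total: $111.49 + $59.25 = $170.74

$170.74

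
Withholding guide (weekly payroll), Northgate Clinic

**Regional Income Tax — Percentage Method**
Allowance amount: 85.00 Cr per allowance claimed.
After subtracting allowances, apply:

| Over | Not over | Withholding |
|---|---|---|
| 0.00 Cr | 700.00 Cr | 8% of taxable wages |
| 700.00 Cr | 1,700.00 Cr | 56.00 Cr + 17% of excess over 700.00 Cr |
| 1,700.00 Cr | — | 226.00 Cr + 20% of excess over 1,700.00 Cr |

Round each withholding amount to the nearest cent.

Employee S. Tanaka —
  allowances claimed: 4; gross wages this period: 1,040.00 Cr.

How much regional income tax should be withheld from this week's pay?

56.00 Cr

Regional Income Tax: taxable = 1,040.00 Cr − 4×85.00 Cr = 700.00 Cr
  8% × 700.00 Cr = 56.00 Cr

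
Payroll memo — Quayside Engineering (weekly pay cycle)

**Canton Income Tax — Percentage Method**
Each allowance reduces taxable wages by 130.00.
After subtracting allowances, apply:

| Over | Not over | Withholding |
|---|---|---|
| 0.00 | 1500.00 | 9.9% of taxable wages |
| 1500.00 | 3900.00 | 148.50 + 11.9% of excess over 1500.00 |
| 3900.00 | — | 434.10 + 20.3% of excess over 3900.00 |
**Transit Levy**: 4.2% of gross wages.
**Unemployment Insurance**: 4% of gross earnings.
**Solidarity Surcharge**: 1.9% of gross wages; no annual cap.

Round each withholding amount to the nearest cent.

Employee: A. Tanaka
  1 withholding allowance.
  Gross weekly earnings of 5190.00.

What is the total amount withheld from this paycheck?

Canton Income Tax: taxable = 5190.00 − 1×130.00 = 5060.00
  434.10 + 20.3% × (5060.00 − 3900.00) = 434.10 + 20.3% × 1160.00 = 669.58
Transit Levy: 4.2% × 5190.00 = 217.98
Unemployment Insurance: 4% × 5190.00 = 207.60
Solidarity Surcharge: 1.9% × 5190.00 = 98.61
Total: 669.58 + 217.98 + 207.60 + 98.61 = 1193.77

1193.77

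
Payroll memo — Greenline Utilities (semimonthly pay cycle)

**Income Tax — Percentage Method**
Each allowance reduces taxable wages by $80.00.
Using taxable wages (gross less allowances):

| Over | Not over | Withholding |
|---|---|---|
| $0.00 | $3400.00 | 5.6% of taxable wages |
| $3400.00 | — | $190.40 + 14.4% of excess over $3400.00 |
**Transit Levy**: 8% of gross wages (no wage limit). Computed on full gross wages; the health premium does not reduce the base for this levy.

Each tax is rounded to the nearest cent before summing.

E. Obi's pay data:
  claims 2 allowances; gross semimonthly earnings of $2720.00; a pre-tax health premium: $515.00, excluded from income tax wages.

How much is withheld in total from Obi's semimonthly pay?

Income Tax: taxable = $2720.00 − $515.00 − 2×$80.00 = $2045.00
  5.6% × $2045.00 = $114.52
Transit Levy: 8% × $2720.00 = $217.60
Total: $114.52 + $217.60 = $332.12

$332.12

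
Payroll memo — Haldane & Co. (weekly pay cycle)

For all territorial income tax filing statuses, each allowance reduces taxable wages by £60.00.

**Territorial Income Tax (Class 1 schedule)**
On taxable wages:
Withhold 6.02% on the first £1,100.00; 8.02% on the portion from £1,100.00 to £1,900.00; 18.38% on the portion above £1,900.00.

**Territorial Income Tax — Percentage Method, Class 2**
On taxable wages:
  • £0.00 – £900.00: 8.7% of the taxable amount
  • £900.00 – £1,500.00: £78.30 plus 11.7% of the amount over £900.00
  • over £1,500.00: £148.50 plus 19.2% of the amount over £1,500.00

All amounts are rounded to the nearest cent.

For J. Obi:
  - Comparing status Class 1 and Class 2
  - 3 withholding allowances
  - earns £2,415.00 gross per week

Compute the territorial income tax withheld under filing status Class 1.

£191.95

Territorial Income Tax (Class 1): taxable = £2,415.00 − 3×£60.00 = £2,235.00
  £130.38 + 18.38% × (£2,235.00 − £1,900.00) = £130.38 + 18.38% × £335.00 = £191.95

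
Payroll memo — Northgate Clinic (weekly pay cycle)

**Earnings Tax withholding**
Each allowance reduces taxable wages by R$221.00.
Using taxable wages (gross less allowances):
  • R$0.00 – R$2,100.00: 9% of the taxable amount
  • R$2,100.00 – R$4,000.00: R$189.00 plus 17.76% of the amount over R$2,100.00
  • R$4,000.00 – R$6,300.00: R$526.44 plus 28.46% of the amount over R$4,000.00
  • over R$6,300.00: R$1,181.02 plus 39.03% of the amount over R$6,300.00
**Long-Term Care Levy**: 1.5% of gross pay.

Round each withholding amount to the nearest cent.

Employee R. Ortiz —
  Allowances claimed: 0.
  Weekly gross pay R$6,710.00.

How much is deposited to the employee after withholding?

R$5,268.31

Earnings Tax: taxable = R$6,710.00
  R$1,181.02 + 39.03% × (R$6,710.00 − R$6,300.00) = R$1,181.02 + 39.03% × R$410.00 = R$1,341.04
Long-Term Care Levy: 1.5% × R$6,710.00 = R$100.65
Total withheld: R$1,341.04 + R$100.65 = R$1,441.69
Net pay: R$6,710.00 − R$1,441.69 = R$5,268.31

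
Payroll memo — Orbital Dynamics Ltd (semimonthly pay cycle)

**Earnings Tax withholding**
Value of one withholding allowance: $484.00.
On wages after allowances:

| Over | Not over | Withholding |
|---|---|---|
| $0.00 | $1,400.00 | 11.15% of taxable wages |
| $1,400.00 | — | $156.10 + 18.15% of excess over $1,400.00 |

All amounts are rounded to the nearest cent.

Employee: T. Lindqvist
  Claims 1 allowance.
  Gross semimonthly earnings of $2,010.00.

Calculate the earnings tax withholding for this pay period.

$178.97

Earnings Tax: taxable = $2,010.00 − 1×$484.00 = $1,526.00
  $156.10 + 18.15% × ($1,526.00 − $1,400.00) = $156.10 + 18.15% × $126.00 = $178.97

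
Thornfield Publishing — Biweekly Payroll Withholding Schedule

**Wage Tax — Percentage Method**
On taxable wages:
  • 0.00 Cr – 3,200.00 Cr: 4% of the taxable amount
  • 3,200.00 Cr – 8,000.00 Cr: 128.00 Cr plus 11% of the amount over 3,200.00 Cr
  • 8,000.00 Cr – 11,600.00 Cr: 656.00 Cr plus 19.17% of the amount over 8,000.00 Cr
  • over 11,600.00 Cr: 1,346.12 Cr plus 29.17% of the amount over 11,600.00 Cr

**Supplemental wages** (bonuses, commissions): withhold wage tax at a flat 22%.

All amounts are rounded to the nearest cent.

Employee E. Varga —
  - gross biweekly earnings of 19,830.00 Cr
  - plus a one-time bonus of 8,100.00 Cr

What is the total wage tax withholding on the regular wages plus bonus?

5,528.81 Cr

Wage Tax: taxable = 19,830.00 Cr
  1,346.12 Cr + 29.17% × (19,830.00 Cr − 11,600.00 Cr) = 1,346.12 Cr + 29.17% × 8,230.00 Cr = 3,746.81 Cr
Supplemental (22% flat on bonus): 22% × 8,100.00 Cr = 1,782.00 Cr
Total wage tax: 3,746.81 Cr + 1,782.00 Cr = 5,528.81 Cr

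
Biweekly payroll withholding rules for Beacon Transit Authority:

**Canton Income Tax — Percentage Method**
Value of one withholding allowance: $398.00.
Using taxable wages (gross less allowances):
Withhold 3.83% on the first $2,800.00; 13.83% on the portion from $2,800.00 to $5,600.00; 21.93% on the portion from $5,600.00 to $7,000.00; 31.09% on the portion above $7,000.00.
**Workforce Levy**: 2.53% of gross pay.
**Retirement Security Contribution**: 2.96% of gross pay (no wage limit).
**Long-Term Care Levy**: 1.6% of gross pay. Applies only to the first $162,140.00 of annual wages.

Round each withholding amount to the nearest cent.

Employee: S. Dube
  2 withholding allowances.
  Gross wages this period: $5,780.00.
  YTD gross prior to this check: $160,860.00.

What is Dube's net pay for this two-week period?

Canton Income Tax: taxable = $5,780.00 − 2×$398.00 = $4,984.00
  $107.24 + 13.83% × ($4,984.00 − $2,800.00) = $107.24 + 13.83% × $2,184.00 = $409.29
Workforce Levy: 2.53% × $5,780.00 = $146.23
Retirement Security Contribution: 2.96% × $5,780.00 = $171.09
Long-Term Care Levy: cap $162,140.00 − YTD $160,860.00 = $1,280.00 subject; 1.6% × $1,280.00 = $20.48
Total withheld: $409.29 + $146.23 + $171.09 + $20.48 = $747.09
Net pay: $5,780.00 − $747.09 = $5,032.91

$5,032.91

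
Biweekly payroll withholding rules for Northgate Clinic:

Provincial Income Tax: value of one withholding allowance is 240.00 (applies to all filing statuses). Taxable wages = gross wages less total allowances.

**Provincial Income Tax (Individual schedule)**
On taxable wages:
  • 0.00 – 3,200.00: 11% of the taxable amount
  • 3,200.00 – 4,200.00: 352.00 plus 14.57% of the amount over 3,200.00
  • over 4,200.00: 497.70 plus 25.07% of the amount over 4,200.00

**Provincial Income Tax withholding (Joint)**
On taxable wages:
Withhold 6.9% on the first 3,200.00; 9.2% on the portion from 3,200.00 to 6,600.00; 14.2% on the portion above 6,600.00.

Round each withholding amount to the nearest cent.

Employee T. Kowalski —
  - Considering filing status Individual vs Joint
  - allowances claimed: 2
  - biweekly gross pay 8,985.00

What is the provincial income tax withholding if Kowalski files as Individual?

1,576.96

Provincial Income Tax (Individual): taxable = 8,985.00 − 2×240.00 = 8,505.00
  497.70 + 25.07% × (8,505.00 − 4,200.00) = 497.70 + 25.07% × 4,305.00 = 1,576.96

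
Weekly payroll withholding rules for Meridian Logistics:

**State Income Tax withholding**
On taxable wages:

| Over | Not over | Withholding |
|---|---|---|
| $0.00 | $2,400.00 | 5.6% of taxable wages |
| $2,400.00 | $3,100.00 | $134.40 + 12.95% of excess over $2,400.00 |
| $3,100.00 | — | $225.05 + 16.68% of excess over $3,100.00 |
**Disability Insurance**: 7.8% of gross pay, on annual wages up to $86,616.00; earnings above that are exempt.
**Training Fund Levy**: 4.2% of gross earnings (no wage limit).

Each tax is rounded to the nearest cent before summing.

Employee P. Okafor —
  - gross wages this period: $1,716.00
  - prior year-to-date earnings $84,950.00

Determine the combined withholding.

State Income Tax: taxable = $1,716.00
  5.6% × $1,716.00 = $96.10
Disability Insurance: cap $86,616.00 − YTD $84,950.00 = $1,666.00 subject; 7.8% × $1,666.00 = $129.95
Training Fund Levy: 4.2% × $1,716.00 = $72.07
Total: $96.10 + $129.95 + $72.07 = $298.12

$298.12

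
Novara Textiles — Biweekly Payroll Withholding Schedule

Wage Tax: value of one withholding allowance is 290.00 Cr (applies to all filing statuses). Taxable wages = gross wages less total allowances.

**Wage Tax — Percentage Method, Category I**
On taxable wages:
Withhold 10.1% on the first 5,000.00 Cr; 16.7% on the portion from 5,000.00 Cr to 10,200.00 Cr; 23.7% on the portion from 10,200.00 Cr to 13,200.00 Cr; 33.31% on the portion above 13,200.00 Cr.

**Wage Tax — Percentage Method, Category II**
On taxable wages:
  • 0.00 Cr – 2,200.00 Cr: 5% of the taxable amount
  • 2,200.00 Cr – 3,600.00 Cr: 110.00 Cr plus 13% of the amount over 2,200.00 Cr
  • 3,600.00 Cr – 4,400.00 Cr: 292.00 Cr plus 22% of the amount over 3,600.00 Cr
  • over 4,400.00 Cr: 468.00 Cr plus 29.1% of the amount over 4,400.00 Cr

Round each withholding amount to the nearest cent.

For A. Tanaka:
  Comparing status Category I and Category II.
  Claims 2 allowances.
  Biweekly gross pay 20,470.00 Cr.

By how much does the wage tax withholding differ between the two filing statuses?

662.75 Cr

Wage Tax (Category I): taxable = 20,470.00 Cr − 2×290.00 Cr = 19,890.00 Cr
  2,084.40 Cr + 33.31% × (19,890.00 Cr − 13,200.00 Cr) = 2,084.40 Cr + 33.31% × 6,690.00 Cr = 4,312.84 Cr
Wage Tax (Category II): taxable = 20,470.00 Cr − 2×290.00 Cr = 19,890.00 Cr
  468.00 Cr + 29.1% × (19,890.00 Cr − 4,400.00 Cr) = 468.00 Cr + 29.1% × 15,490.00 Cr = 4,975.59 Cr
Difference: |4,312.84 Cr − 4,975.59 Cr| = 662.75 Cr (higher under Category II)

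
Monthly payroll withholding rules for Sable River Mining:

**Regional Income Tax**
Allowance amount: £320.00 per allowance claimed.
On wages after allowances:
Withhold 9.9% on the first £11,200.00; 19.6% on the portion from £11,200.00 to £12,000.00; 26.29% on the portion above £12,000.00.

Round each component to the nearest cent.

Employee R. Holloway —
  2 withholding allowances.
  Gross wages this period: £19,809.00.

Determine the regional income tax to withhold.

Regional Income Tax: taxable = £19,809.00 − 2×£320.00 = £19,169.00
  £1,265.60 + 26.29% × (£19,169.00 − £12,000.00) = £1,265.60 + 26.29% × £7,169.00 = £3,150.33

£3,150.33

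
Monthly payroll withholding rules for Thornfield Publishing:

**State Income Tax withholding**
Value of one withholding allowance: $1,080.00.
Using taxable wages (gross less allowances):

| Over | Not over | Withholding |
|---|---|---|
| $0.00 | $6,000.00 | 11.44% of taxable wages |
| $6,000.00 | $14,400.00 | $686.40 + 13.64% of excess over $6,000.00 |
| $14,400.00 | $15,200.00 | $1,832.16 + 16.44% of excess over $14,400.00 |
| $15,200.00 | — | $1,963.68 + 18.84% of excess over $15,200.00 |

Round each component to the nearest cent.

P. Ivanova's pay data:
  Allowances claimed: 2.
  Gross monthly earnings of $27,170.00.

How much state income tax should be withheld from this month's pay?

$3,811.88

State Income Tax: taxable = $27,170.00 − 2×$1,080.00 = $25,010.00
  $1,963.68 + 18.84% × ($25,010.00 − $15,200.00) = $1,963.68 + 18.84% × $9,810.00 = $3,811.88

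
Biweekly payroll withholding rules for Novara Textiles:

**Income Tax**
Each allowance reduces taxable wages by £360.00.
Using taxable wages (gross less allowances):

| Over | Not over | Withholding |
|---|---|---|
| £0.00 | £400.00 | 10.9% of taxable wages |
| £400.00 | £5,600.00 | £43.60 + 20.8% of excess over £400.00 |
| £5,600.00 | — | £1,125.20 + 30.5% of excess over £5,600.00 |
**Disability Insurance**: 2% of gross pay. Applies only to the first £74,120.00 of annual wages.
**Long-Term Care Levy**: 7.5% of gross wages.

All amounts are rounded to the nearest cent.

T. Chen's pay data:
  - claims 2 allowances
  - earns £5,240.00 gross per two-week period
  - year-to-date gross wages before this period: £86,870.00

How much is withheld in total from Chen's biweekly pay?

£1,293.56

Income Tax: taxable = £5,240.00 − 2×£360.00 = £4,520.00
  £43.60 + 20.8% × (£4,520.00 − £400.00) = £43.60 + 20.8% × £4,120.00 = £900.56
Disability Insurance: YTD £86,870.00 ≥ cap £74,120.00 → £0.00
Long-Term Care Levy: 7.5% × £5,240.00 = £393.00
Total: £900.56 + £0.00 + £393.00 = £1,293.56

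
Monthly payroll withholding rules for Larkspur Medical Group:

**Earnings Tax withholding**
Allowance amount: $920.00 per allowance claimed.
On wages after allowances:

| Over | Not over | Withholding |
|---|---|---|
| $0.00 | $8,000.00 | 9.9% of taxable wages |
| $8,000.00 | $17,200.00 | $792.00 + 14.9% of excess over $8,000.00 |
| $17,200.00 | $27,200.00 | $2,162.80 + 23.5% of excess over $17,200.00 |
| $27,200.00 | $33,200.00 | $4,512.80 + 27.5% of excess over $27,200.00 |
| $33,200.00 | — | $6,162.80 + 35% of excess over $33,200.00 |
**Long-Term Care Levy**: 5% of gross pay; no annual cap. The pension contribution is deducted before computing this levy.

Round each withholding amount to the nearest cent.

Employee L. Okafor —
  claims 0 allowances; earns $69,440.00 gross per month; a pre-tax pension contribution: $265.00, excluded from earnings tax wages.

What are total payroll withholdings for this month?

$22,212.80

Earnings Tax: taxable = $69,440.00 − $265.00 = $69,175.00
  $6,162.80 + 35% × ($69,175.00 − $33,200.00) = $6,162.80 + 35% × $35,975.00 = $18,754.05
Long-Term Care Levy: 5% × $69,175.00 = $3,458.75
Total: $18,754.05 + $3,458.75 = $22,212.80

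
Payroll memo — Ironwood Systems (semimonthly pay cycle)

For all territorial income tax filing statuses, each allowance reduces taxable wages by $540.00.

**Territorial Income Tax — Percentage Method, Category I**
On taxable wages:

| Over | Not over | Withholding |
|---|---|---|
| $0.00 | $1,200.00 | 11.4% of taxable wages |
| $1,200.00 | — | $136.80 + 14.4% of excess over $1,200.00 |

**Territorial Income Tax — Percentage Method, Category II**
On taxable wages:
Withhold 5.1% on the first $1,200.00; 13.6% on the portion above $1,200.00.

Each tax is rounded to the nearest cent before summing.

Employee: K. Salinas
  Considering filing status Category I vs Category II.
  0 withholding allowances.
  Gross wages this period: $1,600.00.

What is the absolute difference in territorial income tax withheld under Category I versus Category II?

$78.80

Territorial Income Tax (Category I): taxable = $1,600.00
  $136.80 + 14.4% × ($1,600.00 − $1,200.00) = $136.80 + 14.4% × $400.00 = $194.40
Territorial Income Tax (Category II): taxable = $1,600.00
  $61.20 + 13.6% × ($1,600.00 − $1,200.00) = $61.20 + 13.6% × $400.00 = $115.60
Difference: |$194.40 − $115.60| = $78.80 (higher under Category I)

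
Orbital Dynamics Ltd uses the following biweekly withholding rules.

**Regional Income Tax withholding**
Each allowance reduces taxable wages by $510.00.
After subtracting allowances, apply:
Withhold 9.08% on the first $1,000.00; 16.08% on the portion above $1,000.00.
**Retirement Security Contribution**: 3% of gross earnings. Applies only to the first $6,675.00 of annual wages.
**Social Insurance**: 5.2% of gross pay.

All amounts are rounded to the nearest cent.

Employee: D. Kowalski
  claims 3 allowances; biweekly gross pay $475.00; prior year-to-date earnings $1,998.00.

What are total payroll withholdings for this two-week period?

Regional Income Tax: taxable = $475.00 − 3×$510.00 = $-1,055.00
  Taxable ≤ 0 → $0.00
Retirement Security Contribution: 3% × $475.00 = $14.25
Social Insurance: 5.2% × $475.00 = $24.70
Total: $0.00 + $14.25 + $24.70 = $38.95

$38.95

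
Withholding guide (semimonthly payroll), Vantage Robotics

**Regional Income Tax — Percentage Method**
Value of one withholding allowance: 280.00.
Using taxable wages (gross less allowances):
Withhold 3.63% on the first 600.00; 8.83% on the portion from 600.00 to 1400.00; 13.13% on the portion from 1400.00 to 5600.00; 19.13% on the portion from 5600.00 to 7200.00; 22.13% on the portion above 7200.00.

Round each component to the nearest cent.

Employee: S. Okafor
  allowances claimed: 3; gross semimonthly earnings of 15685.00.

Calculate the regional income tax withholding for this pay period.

2641.80

Regional Income Tax: taxable = 15685.00 − 3×280.00 = 14845.00
  949.96 + 22.13% × (14845.00 − 7200.00) = 949.96 + 22.13% × 7645.00 = 2641.80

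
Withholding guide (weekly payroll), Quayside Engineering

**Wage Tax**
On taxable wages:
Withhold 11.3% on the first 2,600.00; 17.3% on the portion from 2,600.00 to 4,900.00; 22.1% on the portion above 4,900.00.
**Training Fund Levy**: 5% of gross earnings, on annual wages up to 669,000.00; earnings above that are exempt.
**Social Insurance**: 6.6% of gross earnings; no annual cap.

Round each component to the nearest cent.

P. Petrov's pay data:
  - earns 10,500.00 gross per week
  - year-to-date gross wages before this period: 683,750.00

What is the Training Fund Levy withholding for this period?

Training Fund Levy: YTD 683,750.00 ≥ cap 669,000.00 → 0.00

0.00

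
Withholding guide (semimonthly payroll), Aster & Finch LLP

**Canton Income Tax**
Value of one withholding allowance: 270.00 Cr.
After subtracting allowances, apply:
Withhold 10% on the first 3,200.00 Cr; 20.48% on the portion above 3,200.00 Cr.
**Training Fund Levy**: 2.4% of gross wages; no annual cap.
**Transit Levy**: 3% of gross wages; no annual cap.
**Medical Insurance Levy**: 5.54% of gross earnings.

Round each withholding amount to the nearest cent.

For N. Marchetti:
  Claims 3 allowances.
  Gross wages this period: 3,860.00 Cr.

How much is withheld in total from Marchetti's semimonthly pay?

Canton Income Tax: taxable = 3,860.00 Cr − 3×270.00 Cr = 3,050.00 Cr
  10% × 3,050.00 Cr = 305.00 Cr
Training Fund Levy: 2.4% × 3,860.00 Cr = 92.64 Cr
Transit Levy: 3% × 3,860.00 Cr = 115.80 Cr
Medical Insurance Levy: 5.54% × 3,860.00 Cr = 213.84 Cr
Total: 305.00 Cr + 92.64 Cr + 115.80 Cr + 213.84 Cr = 727.28 Cr

727.28 Cr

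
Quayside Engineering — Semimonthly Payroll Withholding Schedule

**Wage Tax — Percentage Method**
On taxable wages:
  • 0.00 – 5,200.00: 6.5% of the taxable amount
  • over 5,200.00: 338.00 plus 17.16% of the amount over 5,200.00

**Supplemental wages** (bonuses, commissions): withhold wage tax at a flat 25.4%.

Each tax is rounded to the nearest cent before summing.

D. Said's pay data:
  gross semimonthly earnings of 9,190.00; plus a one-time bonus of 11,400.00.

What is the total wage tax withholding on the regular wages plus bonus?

3,918.28

Wage Tax: taxable = 9,190.00
  338.00 + 17.16% × (9,190.00 − 5,200.00) = 338.00 + 17.16% × 3,990.00 = 1,022.68
Supplemental (25.4% flat on bonus): 25.4% × 11,400.00 = 2,895.60
Total wage tax: 1,022.68 + 2,895.60 = 3,918.28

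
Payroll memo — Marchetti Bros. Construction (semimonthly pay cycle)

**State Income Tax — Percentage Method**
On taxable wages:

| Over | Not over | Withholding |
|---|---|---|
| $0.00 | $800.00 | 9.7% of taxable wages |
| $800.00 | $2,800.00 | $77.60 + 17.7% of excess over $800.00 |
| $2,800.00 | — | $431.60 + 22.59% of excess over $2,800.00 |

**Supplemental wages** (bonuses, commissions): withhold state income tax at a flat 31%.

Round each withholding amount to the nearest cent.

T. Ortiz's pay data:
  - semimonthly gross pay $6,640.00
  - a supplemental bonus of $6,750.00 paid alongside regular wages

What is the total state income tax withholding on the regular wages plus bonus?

$3,391.56

State Income Tax: taxable = $6,640.00
  $431.60 + 22.59% × ($6,640.00 − $2,800.00) = $431.60 + 22.59% × $3,840.00 = $1,299.06
Supplemental (31% flat on bonus): 31% × $6,750.00 = $2,092.50
Total state income tax: $1,299.06 + $2,092.50 = $3,391.56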